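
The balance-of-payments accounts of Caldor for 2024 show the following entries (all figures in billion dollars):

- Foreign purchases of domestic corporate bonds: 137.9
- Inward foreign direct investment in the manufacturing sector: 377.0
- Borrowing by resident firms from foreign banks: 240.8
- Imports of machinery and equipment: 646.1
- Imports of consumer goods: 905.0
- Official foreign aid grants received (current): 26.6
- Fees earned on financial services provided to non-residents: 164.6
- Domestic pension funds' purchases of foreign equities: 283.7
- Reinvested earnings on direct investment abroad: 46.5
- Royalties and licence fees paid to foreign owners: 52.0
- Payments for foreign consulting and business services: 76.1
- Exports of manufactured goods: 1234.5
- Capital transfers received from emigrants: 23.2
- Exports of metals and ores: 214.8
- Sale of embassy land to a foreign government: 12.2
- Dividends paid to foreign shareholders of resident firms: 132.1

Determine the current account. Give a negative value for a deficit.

-124.3

Goods: 1234.5 + 214.8 - 905.0 - 646.1 = -101.8
Services: 164.6 - 76.1 - 52.0 = 36.5
Primary income: -132.1 + 46.5 = -85.6
Secondary income: 26.6
Current account = (-101.8) + 36.5 + (-85.6) + 26.6 = -124.3
(Excluded from the current account — financial account: foreign purchases of domestic corporate bonds 137.9, inward foreign direct investment in the manufacturing sector 377.0, borrowing by resident firms from foreign banks 240.8, domestic pension funds' purchases of foreign equities 283.7; capital account: capital transfers received from emigrants 23.2, sale of embassy land to a foreign government 12.2.)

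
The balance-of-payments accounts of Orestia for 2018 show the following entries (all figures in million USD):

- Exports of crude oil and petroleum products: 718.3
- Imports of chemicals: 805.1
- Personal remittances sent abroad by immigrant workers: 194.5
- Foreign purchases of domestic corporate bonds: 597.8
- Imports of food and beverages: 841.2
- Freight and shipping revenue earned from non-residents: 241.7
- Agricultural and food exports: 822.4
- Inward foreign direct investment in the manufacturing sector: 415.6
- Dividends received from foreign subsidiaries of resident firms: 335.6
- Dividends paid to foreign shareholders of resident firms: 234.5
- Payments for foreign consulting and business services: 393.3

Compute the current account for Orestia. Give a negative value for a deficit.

-350.6

Goods: 822.4 + 718.3 - 805.1 - 841.2 = -105.6
Services: 241.7 - 393.3 = -151.6
Primary income: 335.6 - 234.5 = 101.1
Secondary income: -194.5
Current account = (-105.6) + (-151.6) + 101.1 + (-194.5) = -350.6
(Excluded from the current account — financial account: foreign purchases of domestic corporate bonds 597.8, inward foreign direct investment in the manufacturing sector 415.6.)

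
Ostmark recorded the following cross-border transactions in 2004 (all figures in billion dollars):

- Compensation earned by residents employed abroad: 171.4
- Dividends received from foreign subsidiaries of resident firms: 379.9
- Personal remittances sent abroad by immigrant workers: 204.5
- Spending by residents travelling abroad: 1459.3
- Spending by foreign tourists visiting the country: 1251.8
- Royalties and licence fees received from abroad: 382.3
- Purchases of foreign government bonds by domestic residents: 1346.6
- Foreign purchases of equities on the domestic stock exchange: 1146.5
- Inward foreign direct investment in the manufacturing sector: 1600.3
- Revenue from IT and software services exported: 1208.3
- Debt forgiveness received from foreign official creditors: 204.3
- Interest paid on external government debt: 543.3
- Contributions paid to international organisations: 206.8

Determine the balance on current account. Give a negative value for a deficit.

979.8

Services: 1208.3 + 382.3 - 1459.3 + 1251.8 = 1383.1
Primary income: -543.3 + 379.9 + 171.4 = 8.0
Secondary income: -204.5 - 206.8 = -411.3
Current account = 1383.1 + 8.0 + (-411.3) = 979.8
(Excluded from the current account — financial account: purchases of foreign government bonds by domestic residents 1346.6, foreign purchases of equities on the domestic stock exchange 1146.5, inward foreign direct investment in the manufacturing sector 1600.3; capital account: debt forgiveness received from foreign official creditors 204.3.)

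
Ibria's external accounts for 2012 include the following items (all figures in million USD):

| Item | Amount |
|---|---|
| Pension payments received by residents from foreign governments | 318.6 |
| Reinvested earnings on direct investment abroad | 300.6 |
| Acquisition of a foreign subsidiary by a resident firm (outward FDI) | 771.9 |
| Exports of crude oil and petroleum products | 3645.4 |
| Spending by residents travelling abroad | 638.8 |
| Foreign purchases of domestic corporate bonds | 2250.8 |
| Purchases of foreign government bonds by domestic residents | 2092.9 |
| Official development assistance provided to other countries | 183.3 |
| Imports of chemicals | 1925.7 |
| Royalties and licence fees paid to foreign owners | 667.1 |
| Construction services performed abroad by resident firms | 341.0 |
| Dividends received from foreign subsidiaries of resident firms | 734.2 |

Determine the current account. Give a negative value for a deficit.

1924.9

Goods: -1925.7 + 3645.4 = 1719.7
Services: -667.1 + 341.0 - 638.8 = -964.9
Primary income: 734.2 + 300.6 = 1034.8
Secondary income: -183.3 + 318.6 = 135.3
Current account = 1719.7 + (-964.9) + 1034.8 + 135.3 = 1924.9
(Excluded from the current account — financial account: acquisition of a foreign subsidiary by a resident firm (outward FDI) 771.9, foreign purchases of domestic corporate bonds 2250.8, purchases of foreign government bonds by domestic residents 2092.9.)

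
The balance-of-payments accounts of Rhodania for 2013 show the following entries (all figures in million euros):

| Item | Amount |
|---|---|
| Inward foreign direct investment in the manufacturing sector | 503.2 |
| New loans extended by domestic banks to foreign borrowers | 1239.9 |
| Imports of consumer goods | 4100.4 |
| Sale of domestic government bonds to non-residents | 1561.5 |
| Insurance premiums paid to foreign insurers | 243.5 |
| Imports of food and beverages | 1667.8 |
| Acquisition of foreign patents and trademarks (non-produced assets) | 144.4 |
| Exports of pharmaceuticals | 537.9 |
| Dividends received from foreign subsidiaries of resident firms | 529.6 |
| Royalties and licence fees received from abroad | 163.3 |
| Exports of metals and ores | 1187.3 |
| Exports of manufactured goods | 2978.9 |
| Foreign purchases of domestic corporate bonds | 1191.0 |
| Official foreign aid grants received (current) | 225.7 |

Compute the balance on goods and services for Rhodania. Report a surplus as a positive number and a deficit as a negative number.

-1144.3

Goods: -4100.4 + 1187.3 - 1667.8 + 2978.9 + 537.9 = -1064.1
Services: -243.5 + 163.3 = -80.2
Trade balance = -1064.1 + (-80.2) = -1144.3
(Excluded from the trade balance — financial account: inward foreign direct investment in the manufacturing sector 503.2, new loans extended by domestic banks to foreign borrowers 1239.9, sale of domestic government bonds to non-residents 1561.5, foreign purchases of domestic corporate bonds 1191.0; capital account: acquisition of foreign patents and trademarks (non-produced assets) 144.4; primary income: dividends received from foreign subsidiaries of resident firms 529.6; secondary income: official foreign aid grants received (current) 225.7.)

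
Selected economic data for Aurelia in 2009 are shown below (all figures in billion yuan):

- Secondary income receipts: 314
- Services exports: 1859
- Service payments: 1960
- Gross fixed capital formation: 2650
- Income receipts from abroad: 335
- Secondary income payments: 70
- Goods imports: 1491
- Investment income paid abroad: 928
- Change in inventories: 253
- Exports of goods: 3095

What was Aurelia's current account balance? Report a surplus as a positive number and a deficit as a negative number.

1154

Goods balance = 3095 - 1491 = 1604
Services balance = 1859 - 1960 = -101
Trade balance (goods + services) = 1604 + (-101) = 1503
Net primary income = 335 - 928 = -593
Net secondary income = 314 - 70 = 244
Current account = 1503 + (-593) + 244 = 1154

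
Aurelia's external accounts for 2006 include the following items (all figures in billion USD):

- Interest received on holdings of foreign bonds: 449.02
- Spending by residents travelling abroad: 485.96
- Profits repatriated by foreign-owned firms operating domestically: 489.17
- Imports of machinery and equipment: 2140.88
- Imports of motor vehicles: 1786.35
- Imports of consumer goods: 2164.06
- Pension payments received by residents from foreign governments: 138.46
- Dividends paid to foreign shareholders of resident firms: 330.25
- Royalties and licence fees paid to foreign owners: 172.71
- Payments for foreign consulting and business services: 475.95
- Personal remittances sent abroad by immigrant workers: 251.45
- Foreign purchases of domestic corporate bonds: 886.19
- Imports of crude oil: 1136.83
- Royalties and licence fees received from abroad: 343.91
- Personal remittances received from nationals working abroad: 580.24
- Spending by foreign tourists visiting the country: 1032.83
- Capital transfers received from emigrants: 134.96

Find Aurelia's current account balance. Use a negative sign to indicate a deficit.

-6889.15

Goods: -2164.06 - 1786.35 - 2140.88 - 1136.83 = -7228.12
Services: -172.71 - 475.95 + 343.91 - 485.96 + 1032.83 = 242.12
Primary income: 449.02 - 489.17 - 330.25 = -370.40
Secondary income: -251.45 + 580.24 + 138.46 = 467.25
Current account = (-7228.12) + 242.12 + (-370.40) + 467.25 = -6889.15
(Excluded from the current account — financial account: foreign purchases of domestic corporate bonds 886.19; capital account: capital transfers received from emigrants 134.96.)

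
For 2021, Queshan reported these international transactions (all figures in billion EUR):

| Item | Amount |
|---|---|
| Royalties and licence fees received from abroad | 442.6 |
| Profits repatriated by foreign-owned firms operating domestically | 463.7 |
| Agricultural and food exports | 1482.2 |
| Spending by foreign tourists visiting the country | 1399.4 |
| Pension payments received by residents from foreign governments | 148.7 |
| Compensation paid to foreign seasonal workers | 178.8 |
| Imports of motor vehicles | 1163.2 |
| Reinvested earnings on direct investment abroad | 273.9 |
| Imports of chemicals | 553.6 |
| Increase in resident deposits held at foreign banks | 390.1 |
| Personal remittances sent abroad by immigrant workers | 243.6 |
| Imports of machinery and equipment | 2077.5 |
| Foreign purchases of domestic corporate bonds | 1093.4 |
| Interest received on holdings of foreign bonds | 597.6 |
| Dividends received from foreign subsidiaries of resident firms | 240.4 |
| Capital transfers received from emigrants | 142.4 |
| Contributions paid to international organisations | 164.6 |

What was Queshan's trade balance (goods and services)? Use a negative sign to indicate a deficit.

-470.1

Goods: -1163.2 - 553.6 + 1482.2 - 2077.5 = -2312.1
Services: 1399.4 + 442.6 = 1842.0
Trade balance = -2312.1 + 1842.0 = -470.1
(Excluded from the trade balance — primary income: profits repatriated by foreign-owned firms operating domestically 463.7, compensation paid to foreign seasonal workers 178.8, reinvested earnings on direct investment abroad 273.9, interest received on holdings of foreign bonds 597.6, dividends received from foreign subsidiaries of resident firms 240.4; secondary income: pension payments received by residents from foreign governments 148.7, personal remittances sent abroad by immigrant workers 243.6, contributions paid to international organisations 164.6; financial account: increase in resident deposits held at foreign banks 390.1, foreign purchases of domestic corporate bonds 1093.4; capital account: capital transfers received from emigrants 142.4.)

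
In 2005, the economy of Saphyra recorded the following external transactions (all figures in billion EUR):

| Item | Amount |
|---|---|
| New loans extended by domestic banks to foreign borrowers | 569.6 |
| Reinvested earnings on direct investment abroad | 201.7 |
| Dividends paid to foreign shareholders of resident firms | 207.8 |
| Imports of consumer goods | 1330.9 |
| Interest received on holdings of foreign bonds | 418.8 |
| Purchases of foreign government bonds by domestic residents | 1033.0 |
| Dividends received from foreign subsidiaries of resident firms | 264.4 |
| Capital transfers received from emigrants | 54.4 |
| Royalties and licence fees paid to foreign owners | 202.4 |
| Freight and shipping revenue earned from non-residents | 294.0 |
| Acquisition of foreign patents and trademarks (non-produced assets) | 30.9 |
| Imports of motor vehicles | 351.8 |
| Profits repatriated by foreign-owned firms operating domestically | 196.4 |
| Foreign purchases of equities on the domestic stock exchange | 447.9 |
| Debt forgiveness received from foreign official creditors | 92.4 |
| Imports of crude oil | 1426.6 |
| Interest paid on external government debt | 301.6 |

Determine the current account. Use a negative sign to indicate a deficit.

-2838.6

Goods: -351.8 - 1426.6 - 1330.9 = -3109.3
Services: -202.4 + 294.0 = 91.6
Primary income: -207.8 + 418.8 - 196.4 + 264.4 - 301.6 + 201.7 = 179.1
Current account = (-3109.3) + 91.6 + 179.1 = -2838.6
(Excluded from the current account — financial account: new loans extended by domestic banks to foreign borrowers 569.6, purchases of foreign government bonds by domestic residents 1033.0, foreign purchases of equities on the domestic stock exchange 447.9; capital account: capital transfers received from emigrants 54.4, acquisition of foreign patents and trademarks (non-produced assets) 30.9, debt forgiveness received from foreign official creditors 92.4.)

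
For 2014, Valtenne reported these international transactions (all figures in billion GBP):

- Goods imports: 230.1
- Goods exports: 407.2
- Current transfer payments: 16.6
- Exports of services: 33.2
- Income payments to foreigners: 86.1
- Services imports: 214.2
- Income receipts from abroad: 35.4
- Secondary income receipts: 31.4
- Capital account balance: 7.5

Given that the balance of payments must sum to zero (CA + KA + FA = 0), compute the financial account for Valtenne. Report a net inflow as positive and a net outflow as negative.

32.3

Goods balance = 407.2 - 230.1 = 177.1
Services balance = 33.2 - 214.2 = -181.0
Trade balance (goods + services) = 177.1 + (-181.0) = -3.9
Net primary income = 35.4 - 86.1 = -50.7
Net secondary income = 31.4 - 16.6 = 14.8
Current account = -3.9 + (-50.7) + 14.8 = -39.8
Financial account = -(-39.8 + 7.5) = 32.3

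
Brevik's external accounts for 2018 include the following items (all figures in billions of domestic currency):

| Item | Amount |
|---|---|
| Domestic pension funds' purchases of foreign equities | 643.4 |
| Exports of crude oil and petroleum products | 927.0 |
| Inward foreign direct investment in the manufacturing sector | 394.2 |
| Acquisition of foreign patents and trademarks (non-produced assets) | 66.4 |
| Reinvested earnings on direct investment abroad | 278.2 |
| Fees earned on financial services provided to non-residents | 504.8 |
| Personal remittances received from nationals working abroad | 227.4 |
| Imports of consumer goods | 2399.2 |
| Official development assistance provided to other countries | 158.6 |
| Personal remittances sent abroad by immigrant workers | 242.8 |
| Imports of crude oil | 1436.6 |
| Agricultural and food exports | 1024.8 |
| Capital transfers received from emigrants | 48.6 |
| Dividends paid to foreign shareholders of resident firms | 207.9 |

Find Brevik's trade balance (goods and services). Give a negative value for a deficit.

-1379.2

Goods: 1024.8 - 1436.6 + 927.0 - 2399.2 = -1884.0
Services: 504.8
Trade balance = -1884.0 + 504.8 = -1379.2
(Excluded from the trade balance — financial account: domestic pension funds' purchases of foreign equities 643.4, inward foreign direct investment in the manufacturing sector 394.2; capital account: acquisition of foreign patents and trademarks (non-produced assets) 66.4, capital transfers received from emigrants 48.6; primary income: reinvested earnings on direct investment abroad 278.2, dividends paid to foreign shareholders of resident firms 207.9; secondary income: personal remittances received from nationals working abroad 227.4, official development assistance provided to other countries 158.6, personal remittances sent abroad by immigrant workers 242.8.)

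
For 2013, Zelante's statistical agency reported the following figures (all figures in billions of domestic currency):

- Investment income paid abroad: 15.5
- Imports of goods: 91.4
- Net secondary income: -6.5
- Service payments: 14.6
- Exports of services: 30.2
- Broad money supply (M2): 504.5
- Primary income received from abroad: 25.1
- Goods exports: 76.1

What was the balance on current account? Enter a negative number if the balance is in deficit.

Goods balance = 76.1 - 91.4 = -15.3
Services balance = 30.2 - 14.6 = 15.6
Trade balance (goods + services) = -15.3 + 15.6 = 0.3
Net primary income = 25.1 - 15.5 = 9.6
Net secondary income = -6.5
Current account = 0.3 + 9.6 + (-6.5) = 3.4

3.4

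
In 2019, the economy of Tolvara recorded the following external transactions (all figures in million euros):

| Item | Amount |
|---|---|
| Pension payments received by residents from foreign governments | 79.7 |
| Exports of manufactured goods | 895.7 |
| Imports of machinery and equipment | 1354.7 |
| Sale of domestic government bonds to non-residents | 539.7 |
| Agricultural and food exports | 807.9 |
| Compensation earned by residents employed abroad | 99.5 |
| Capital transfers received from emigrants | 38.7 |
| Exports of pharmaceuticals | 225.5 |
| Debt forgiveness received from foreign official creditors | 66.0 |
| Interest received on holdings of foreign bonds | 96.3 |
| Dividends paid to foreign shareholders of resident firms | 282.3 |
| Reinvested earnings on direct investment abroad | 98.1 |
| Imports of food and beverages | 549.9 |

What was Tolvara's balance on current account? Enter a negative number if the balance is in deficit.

115.8

Goods: -549.9 - 1354.7 + 807.9 + 895.7 + 225.5 = 24.5
Primary income: 96.3 + 99.5 - 282.3 + 98.1 = 11.6
Secondary income: 79.7
Current account = 24.5 + 11.6 + 79.7 = 115.8
(Excluded from the current account — financial account: sale of domestic government bonds to non-residents 539.7; capital account: capital transfers received from emigrants 38.7, debt forgiveness received from foreign official creditors 66.0.)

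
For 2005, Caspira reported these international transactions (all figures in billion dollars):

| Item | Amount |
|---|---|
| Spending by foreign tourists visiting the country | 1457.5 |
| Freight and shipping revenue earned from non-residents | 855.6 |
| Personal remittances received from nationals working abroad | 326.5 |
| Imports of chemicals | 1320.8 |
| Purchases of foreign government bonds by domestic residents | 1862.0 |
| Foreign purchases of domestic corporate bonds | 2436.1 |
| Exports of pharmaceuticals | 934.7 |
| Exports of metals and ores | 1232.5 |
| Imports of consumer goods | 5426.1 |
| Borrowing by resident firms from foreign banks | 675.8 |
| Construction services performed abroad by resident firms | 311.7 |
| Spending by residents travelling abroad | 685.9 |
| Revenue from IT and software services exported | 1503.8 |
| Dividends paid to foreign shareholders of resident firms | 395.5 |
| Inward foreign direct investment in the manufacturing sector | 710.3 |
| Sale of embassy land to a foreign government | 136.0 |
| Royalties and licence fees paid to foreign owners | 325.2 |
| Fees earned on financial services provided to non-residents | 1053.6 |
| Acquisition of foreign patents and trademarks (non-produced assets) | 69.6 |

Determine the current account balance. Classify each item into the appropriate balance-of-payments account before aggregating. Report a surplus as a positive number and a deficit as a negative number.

Goods: -5426.1 + 1232.5 + 934.7 - 1320.8 = -4579.7
Services: -325.2 + 311.7 + 1503.8 + 1457.5 - 685.9 + 1053.6 + 855.6 = 4171.1
Primary income: -395.5
Secondary income: 326.5
Current account = (-4579.7) + 4171.1 + (-395.5) + 326.5 = -477.6
(Excluded from the current account — financial account: purchases of foreign government bonds by domestic residents 1862.0, foreign purchases of domestic corporate bonds 2436.1, borrowing by resident firms from foreign banks 675.8, inward foreign direct investment in the manufacturing sector 710.3; capital account: sale of embassy land to a foreign government 136.0, acquisition of foreign patents and trademarks (non-produced assets) 69.6.)

-477.6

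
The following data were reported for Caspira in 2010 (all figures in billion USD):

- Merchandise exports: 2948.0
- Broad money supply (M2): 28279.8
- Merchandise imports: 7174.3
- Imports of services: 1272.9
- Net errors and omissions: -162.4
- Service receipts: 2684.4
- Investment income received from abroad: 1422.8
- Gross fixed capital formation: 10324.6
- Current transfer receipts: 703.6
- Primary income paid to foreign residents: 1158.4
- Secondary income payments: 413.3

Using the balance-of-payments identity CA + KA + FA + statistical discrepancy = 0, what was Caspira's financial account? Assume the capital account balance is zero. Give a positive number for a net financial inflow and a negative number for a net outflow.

Goods balance = 2948.0 - 7174.3 = -4226.3
Services balance = 2684.4 - 1272.9 = 1411.5
Trade balance (goods + services) = -4226.3 + 1411.5 = -2814.8
Net primary income = 1422.8 - 1158.4 = 264.4
Net secondary income = 703.6 - 413.3 = 290.3
Current account = -2814.8 + 264.4 + 290.3 = -2260.1
Financial account = -(-2260.1 + (-162.4)) = 2422.5

2422.5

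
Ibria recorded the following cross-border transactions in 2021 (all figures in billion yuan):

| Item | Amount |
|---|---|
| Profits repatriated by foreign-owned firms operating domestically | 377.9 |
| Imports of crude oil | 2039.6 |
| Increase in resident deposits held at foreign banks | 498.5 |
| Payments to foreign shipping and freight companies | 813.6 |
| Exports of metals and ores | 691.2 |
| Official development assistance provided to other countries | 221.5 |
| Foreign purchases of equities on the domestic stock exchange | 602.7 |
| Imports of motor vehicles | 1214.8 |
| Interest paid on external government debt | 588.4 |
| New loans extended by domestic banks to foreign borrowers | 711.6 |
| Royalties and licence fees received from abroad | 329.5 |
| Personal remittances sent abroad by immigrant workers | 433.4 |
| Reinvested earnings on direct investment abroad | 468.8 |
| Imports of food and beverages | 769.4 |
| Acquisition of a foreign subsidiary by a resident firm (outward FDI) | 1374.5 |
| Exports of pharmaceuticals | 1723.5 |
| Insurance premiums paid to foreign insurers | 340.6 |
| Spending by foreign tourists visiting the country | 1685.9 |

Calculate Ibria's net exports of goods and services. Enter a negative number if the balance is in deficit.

-747.9

Goods: 1723.5 - 2039.6 - 1214.8 - 769.4 + 691.2 = -1609.1
Services: 1685.9 + 329.5 - 340.6 - 813.6 = 861.2
Trade balance = -1609.1 + 861.2 = -747.9
(Excluded from the trade balance — primary income: profits repatriated by foreign-owned firms operating domestically 377.9, interest paid on external government debt 588.4, reinvested earnings on direct investment abroad 468.8; financial account: increase in resident deposits held at foreign banks 498.5, foreign purchases of equities on the domestic stock exchange 602.7, new loans extended by domestic banks to foreign borrowers 711.6, acquisition of a foreign subsidiary by a resident firm (outward FDI) 1374.5; secondary income: official development assistance provided to other countries 221.5, personal remittances sent abroad by immigrant workers 433.4.)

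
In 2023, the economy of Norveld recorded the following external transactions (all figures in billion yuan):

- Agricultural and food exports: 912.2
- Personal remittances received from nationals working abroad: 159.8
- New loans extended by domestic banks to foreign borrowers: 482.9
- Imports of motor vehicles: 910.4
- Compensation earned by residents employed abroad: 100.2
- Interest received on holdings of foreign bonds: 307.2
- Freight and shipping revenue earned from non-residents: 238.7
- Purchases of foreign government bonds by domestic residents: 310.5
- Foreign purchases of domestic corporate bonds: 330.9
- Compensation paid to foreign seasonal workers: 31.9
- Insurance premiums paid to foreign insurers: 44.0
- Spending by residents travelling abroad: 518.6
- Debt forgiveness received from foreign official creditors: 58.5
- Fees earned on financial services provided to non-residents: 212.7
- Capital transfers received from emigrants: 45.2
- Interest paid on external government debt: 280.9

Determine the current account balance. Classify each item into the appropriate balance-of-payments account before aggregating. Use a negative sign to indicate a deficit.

145.0

Goods: 912.2 - 910.4 = 1.8
Services: -44.0 + 238.7 + 212.7 - 518.6 = -111.2
Primary income: 307.2 + 100.2 - 31.9 - 280.9 = 94.6
Secondary income: 159.8
Current account = 1.8 + (-111.2) + 94.6 + 159.8 = 145.0
(Excluded from the current account — financial account: new loans extended by domestic banks to foreign borrowers 482.9, purchases of foreign government bonds by domestic residents 310.5, foreign purchases of domestic corporate bonds 330.9; capital account: debt forgiveness received from foreign official creditors 58.5, capital transfers received from emigrants 45.2.)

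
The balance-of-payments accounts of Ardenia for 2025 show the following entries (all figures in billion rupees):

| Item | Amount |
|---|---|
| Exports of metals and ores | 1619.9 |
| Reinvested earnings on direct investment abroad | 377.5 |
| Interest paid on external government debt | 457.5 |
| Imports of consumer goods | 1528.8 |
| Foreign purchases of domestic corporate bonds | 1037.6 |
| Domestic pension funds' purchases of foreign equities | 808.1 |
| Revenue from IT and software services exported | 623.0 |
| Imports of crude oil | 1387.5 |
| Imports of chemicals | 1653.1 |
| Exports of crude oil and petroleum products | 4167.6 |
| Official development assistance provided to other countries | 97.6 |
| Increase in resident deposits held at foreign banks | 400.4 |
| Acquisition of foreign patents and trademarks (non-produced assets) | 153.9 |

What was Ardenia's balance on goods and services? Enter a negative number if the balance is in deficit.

Goods: 1619.9 - 1387.5 - 1528.8 + 4167.6 - 1653.1 = 1218.1
Services: 623.0
Trade balance = 1218.1 + 623.0 = 1841.1
(Excluded from the trade balance — primary income: reinvested earnings on direct investment abroad 377.5, interest paid on external government debt 457.5; financial account: foreign purchases of domestic corporate bonds 1037.6, domestic pension funds' purchases of foreign equities 808.1, increase in resident deposits held at foreign banks 400.4; secondary income: official development assistance provided to other countries 97.6; capital account: acquisition of foreign patents and trademarks (non-produced assets) 153.9.)

1841.1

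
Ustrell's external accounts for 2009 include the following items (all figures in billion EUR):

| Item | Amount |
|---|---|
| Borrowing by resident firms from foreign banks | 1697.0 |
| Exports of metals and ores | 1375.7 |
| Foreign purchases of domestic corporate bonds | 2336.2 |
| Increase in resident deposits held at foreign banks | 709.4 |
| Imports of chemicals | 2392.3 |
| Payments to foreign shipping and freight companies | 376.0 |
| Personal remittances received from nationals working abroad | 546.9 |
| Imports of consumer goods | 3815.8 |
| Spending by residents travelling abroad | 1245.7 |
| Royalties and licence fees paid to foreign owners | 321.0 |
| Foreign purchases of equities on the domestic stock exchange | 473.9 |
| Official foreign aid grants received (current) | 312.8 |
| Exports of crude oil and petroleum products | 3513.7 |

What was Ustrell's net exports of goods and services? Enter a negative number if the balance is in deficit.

-3261.4

Goods: 3513.7 - 3815.8 + 1375.7 - 2392.3 = -1318.7
Services: -1245.7 - 376.0 - 321.0 = -1942.7
Trade balance = -1318.7 + (-1942.7) = -3261.4
(Excluded from the trade balance — financial account: borrowing by resident firms from foreign banks 1697.0, foreign purchases of domestic corporate bonds 2336.2, increase in resident deposits held at foreign banks 709.4, foreign purchases of equities on the domestic stock exchange 473.9; secondary income: personal remittances received from nationals working abroad 546.9, official foreign aid grants received (current) 312.8.)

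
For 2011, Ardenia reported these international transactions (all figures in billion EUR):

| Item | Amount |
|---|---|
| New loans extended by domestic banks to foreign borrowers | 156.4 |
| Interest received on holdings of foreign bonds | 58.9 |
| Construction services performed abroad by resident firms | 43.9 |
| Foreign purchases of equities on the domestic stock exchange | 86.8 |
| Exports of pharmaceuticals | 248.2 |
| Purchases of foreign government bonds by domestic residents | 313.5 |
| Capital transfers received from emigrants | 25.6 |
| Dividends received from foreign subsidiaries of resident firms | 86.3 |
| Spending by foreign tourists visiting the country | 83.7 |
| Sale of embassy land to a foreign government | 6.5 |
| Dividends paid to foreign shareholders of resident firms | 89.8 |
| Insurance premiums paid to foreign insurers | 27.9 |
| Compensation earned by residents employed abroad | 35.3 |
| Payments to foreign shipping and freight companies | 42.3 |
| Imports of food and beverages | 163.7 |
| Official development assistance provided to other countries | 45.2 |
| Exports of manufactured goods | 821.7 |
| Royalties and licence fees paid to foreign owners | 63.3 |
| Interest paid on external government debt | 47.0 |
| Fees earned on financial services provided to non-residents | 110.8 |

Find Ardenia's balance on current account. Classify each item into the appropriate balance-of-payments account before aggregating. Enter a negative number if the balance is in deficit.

1009.6

Goods: 248.2 + 821.7 - 163.7 = 906.2
Services: 83.7 + 110.8 - 27.9 - 63.3 - 42.3 + 43.9 = 104.9
Primary income: -47.0 + 58.9 + 35.3 + 86.3 - 89.8 = 43.7
Secondary income: -45.2
Current account = 906.2 + 104.9 + 43.7 + (-45.2) = 1009.6
(Excluded from the current account — financial account: new loans extended by domestic banks to foreign borrowers 156.4, foreign purchases of equities on the domestic stock exchange 86.8, purchases of foreign government bonds by domestic residents 313.5; capital account: capital transfers received from emigrants 25.6, sale of embassy land to a foreign government 6.5.)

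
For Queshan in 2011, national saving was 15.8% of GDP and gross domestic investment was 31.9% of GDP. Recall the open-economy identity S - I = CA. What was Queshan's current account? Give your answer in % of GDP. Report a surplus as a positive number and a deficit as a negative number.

-16.1

S - I = CA (net lending to the rest of the world).
CA = S - I = 15.8 - 31.9 = -16.1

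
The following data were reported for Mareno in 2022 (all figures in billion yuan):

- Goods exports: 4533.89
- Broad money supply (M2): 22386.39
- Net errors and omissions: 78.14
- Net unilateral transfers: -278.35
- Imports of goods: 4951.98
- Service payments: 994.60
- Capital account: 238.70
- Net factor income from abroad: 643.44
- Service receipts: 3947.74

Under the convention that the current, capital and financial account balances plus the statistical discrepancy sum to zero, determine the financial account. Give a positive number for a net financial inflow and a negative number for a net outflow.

Goods balance = 4533.89 - 4951.98 = -418.09
Services balance = 3947.74 - 994.60 = 2953.14
Trade balance (goods + services) = -418.09 + 2953.14 = 2535.05
Net primary income = 643.44
Net secondary income = -278.35
Current account = 2535.05 + 643.44 + (-278.35) = 2900.14
Financial account = -(2900.14 + 238.70 + 78.14) = -3216.98

-3216.98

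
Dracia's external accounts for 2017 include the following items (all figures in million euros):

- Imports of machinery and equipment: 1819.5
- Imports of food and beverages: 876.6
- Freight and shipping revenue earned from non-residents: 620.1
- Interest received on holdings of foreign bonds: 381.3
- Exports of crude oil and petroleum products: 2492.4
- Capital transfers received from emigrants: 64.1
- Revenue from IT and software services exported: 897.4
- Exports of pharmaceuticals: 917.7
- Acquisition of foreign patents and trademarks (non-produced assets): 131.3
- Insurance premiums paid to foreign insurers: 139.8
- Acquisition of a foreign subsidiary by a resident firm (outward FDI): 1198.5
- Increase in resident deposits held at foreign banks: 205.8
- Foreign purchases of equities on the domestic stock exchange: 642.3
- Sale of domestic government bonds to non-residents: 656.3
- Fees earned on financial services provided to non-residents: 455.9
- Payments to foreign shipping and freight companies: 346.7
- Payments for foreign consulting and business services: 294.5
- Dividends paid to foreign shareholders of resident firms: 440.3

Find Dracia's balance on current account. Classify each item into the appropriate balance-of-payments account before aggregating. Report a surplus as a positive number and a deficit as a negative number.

1847.4

Goods: -876.6 - 1819.5 + 2492.4 + 917.7 = 714.0
Services: 620.1 - 139.8 - 346.7 - 294.5 + 455.9 + 897.4 = 1192.4
Primary income: -440.3 + 381.3 = -59.0
Current account = 714.0 + 1192.4 + (-59.0) = 1847.4
(Excluded from the current account — capital account: capital transfers received from emigrants 64.1, acquisition of foreign patents and trademarks (non-produced assets) 131.3; financial account: acquisition of a foreign subsidiary by a resident firm (outward FDI) 1198.5, increase in resident deposits held at foreign banks 205.8, foreign purchases of equities on the domestic stock exchange 642.3, sale of domestic government bonds to non-residents 656.3.)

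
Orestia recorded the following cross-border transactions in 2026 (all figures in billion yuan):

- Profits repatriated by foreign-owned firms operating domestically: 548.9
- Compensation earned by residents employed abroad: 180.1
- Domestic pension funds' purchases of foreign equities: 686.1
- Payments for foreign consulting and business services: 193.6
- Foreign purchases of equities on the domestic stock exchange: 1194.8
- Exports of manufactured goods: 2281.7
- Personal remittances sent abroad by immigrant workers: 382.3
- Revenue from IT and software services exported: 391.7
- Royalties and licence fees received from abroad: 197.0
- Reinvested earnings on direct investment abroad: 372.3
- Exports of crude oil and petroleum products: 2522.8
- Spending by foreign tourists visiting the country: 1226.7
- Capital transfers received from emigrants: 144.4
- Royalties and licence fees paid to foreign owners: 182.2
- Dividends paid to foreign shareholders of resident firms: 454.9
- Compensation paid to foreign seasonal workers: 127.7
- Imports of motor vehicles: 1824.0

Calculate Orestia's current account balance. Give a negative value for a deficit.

Goods: 2522.8 + 2281.7 - 1824.0 = 2980.5
Services: 197.0 + 391.7 - 182.2 - 193.6 + 1226.7 = 1439.6
Primary income: 372.3 - 548.9 - 127.7 + 180.1 - 454.9 = -579.1
Secondary income: -382.3
Current account = 2980.5 + 1439.6 + (-579.1) + (-382.3) = 3458.7
(Excluded from the current account — financial account: domestic pension funds' purchases of foreign equities 686.1, foreign purchases of equities on the domestic stock exchange 1194.8; capital account: capital transfers received from emigrants 144.4.)

3458.7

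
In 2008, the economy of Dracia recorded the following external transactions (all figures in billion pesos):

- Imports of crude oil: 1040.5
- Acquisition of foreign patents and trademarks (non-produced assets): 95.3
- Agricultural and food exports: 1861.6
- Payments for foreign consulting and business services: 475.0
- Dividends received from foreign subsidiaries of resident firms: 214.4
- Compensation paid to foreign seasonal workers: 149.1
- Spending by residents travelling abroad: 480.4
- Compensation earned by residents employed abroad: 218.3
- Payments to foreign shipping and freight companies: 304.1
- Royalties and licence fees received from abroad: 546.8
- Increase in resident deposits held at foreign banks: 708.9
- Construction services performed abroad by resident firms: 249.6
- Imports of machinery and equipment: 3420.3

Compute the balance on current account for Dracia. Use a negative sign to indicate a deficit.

-2778.7

Goods: -3420.3 - 1040.5 + 1861.6 = -2599.2
Services: -475.0 - 480.4 - 304.1 + 249.6 + 546.8 = -463.1
Primary income: 218.3 - 149.1 + 214.4 = 283.6
Current account = (-2599.2) + (-463.1) + 283.6 = -2778.7
(Excluded from the current account — capital account: acquisition of foreign patents and trademarks (non-produced assets) 95.3; financial account: increase in resident deposits held at foreign banks 708.9.)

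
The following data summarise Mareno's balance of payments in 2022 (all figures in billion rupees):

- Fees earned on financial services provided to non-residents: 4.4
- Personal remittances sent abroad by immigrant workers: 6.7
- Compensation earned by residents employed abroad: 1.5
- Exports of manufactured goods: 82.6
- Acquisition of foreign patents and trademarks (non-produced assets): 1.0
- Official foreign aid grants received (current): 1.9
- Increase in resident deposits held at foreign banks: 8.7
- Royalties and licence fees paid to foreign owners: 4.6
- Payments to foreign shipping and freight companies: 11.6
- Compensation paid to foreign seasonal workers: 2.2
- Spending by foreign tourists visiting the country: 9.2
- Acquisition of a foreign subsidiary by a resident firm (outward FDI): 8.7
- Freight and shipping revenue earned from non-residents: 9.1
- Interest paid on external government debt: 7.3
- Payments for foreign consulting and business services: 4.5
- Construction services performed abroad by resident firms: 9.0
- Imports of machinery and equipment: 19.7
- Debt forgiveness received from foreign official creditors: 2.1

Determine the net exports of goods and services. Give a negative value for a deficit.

73.9

Goods: 82.6 - 19.7 = 62.9
Services: 9.0 - 11.6 + 9.2 - 4.6 + 9.1 + 4.4 - 4.5 = 11.0
Trade balance = 62.9 + 11.0 = 73.9
(Excluded from the trade balance — secondary income: personal remittances sent abroad by immigrant workers 6.7, official foreign aid grants received (current) 1.9; primary income: compensation earned by residents employed abroad 1.5, compensation paid to foreign seasonal workers 2.2, interest paid on external government debt 7.3; capital account: acquisition of foreign patents and trademarks (non-produced assets) 1.0, debt forgiveness received from foreign official creditors 2.1; financial account: increase in resident deposits held at foreign banks 8.7, acquisition of a foreign subsidiary by a resident firm (outward FDI) 8.7.)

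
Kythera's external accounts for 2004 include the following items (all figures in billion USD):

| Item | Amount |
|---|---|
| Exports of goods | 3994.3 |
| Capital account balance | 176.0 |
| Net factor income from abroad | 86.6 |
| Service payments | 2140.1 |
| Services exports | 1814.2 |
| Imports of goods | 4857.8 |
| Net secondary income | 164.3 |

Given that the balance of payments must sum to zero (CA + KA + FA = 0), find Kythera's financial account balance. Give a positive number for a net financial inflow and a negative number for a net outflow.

Goods balance = 3994.3 - 4857.8 = -863.5
Services balance = 1814.2 - 2140.1 = -325.9
Trade balance (goods + services) = -863.5 + (-325.9) = -1189.4
Net primary income = 86.6
Net secondary income = 164.3
Current account = -1189.4 + 86.6 + 164.3 = -938.5
Financial account = -(-938.5 + 176.0) = 762.5

762.5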